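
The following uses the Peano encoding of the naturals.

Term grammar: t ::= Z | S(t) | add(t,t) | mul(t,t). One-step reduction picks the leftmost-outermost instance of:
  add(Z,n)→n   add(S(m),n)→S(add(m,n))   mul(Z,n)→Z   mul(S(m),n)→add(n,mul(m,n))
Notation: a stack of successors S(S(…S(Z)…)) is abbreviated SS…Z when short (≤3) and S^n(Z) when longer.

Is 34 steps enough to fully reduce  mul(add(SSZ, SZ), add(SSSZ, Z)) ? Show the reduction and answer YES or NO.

  start: mul(add(SSZ, SZ), add(SSSZ, Z))
  [1] mul(S(add(SZ, SZ)), add(SSSZ, Z))
  [2] add(add(SSSZ, Z), mul(add(SZ, SZ), add(SSSZ, Z)))
  [3] add(S(add(SSZ, Z)), mul(add(SZ, SZ), add(SSSZ, Z)))
  [4] S(add(add(SSZ, Z), mul(add(SZ, SZ), add(SSSZ, Z))))
  [5] S(add(S(add(SZ, Z)), mul(add(SZ, SZ), add(SSSZ, Z))))
  [6] S(S(add(add(SZ, Z), mul(add(SZ, SZ), add(SSSZ, Z)))))
  [7] S(S(add(S(add(Z, Z)), mul(add(SZ, SZ), add(SSSZ, Z)))))
  [8] S(S(S(add(add(Z, Z), mul(add(SZ, SZ), add(SSSZ, Z))))))
  [9] S(S(S(add(Z, mul(add(SZ, SZ), add(SSSZ, Z))))))
  [10] S(S(S(mul(add(SZ, SZ), add(SSSZ, Z)))))
  [11] S(S(S(mul(S(add(Z, SZ)), add(SSSZ, Z)))))
  [12] S(S(S(add(add(SSSZ, Z), mul(add(Z, SZ), add(SSSZ, Z))))))
  [13] S(S(S(add(S(add(SSZ, Z)), mul(add(Z, SZ), add(SSSZ, Z))))))
  [14] S(S(S(S(add(add(SSZ, Z), mul(add(Z, SZ), add(SSSZ, Z)))))))
  [15] S(S(S(S(add(S(add(SZ, Z)), mul(add(Z, SZ), add(SSSZ, Z)))))))
  [16] S(S(S(S(S(add(add(SZ, Z), mul(add(Z, SZ), add(SSSZ, Z))))))))
  [17] S(S(S(S(S(add(S(add(Z, Z)), mul(add(Z, SZ), add(SSSZ, Z))))))))
  [18] S(S(S(S(S(S(add(add(Z, Z), mul(add(Z, SZ), add(SSSZ, Z)))))))))
  [19] S(S(S(S(S(S(add(Z, mul(add(Z, SZ), add(SSSZ, Z)))))))))
  [20] S(S(S(S(S(S(mul(add(Z, SZ), add(SSSZ, Z))))))))
  [21] S(S(S(S(S(S(mul(SZ, add(SSSZ, Z))))))))
  [22] S(S(S(S(S(S(add(add(SSSZ, Z), mul(Z, add(SSSZ, Z)))))))))
  [23] S(S(S(S(S(S(add(S(add(SSZ, Z)), mul(Z, add(SSSZ, Z)))))))))
  [24] S(S(S(S(S(S(S(add(add(SSZ, Z), mul(Z, add(SSSZ, Z))))))))))
  [25] S(S(S(S(S(S(S(add(S(add(SZ, Z)), mul(Z, add(SSSZ, Z))))))))))
  [26] S(S(S(S(S(S(S(S(add(add(SZ, Z), mul(Z, add(SSSZ, Z)))))))))))
  [27] S(S(S(S(S(S(S(S(add(S(add(Z, Z)), mul(Z, add(SSSZ, Z)))))))))))
  [28] S(S(S(S(S(S(S(S(S(add(add(Z, Z), mul(Z, add(SSSZ, Z))))))))))))
  [29] S(S(S(S(S(S(S(S(S(add(Z, mul(Z, add(SSSZ, Z))))))))))))
  [30] S(S(S(S(S(S(S(S(S(mul(Z, add(SSSZ, Z)))))))))))
  [31] S^9(Z)

Answer: YES — reaches normal form S^9(Z) in 31 ≤ 34 steps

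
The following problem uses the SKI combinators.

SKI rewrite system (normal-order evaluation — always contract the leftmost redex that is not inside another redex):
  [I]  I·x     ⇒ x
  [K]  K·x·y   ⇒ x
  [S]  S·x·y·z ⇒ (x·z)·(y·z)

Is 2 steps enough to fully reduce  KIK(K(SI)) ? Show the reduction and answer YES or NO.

  start: KIK(K(SI))
  step 1: I(K(SI))
  step 2: K(SI)

Answer: YES — reaches normal form K(SI) in 2 ≤ 2 steps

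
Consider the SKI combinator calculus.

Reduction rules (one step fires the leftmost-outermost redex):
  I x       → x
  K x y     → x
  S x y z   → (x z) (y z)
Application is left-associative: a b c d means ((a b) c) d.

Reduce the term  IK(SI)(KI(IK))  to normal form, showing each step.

  start: IK(SI)(KI(IK))
  step 1: K(SI)(KI(IK))
  step 2: SI

Answer: normal form = SI  (in 2 steps)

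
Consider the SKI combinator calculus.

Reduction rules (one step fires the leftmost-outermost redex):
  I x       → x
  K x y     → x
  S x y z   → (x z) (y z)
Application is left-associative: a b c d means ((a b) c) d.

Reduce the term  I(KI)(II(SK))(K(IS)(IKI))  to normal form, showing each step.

  start: I(KI)(II(SK))(K(IS)(IKI))
  →1  KI(II(SK))(K(IS)(IKI))
  →2  I(K(IS)(IKI))
  →3  K(IS)(IKI)
  →4  IS
  →5  S

Answer: normal form = S  (in 5 steps)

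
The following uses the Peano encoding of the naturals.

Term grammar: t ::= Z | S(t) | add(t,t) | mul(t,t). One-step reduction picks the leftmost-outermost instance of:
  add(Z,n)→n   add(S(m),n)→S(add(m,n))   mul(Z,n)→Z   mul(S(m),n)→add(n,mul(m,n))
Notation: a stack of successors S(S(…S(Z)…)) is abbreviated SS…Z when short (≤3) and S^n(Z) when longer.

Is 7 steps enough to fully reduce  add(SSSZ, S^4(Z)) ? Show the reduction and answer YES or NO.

Answer: YES — reaches normal form S^7(Z) in 4 ≤ 7 steps

Reduction:
  start: add(SSSZ, S^4(Z))
  step 1: S(add(SSZ, S^4(Z)))
  step 2: S(S(add(SZ, S^4(Z))))
  step 3: S(S(S(add(Z, S^4(Z)))))
  step 4: S^7(Z)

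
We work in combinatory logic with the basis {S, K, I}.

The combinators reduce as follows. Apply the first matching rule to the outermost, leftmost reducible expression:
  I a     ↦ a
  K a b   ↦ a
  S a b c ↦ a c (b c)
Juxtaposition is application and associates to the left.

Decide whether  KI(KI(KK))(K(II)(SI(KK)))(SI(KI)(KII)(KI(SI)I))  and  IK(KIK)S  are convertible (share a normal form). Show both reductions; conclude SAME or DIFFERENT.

Term A:
  start: KI(KI(KK))(K(II)(SI(KK)))(SI(KI)(KII)(KI(SI)I))
  [1] I(K(II)(SI(KK)))(SI(KI)(KII)(KI(SI)I))
  [2] K(II)(SI(KK))(SI(KI)(KII)(KI(SI)I))
  [3] II(SI(KI)(KII)(KI(SI)I))
  [4] I(SI(KI)(KII)(KI(SI)I))
  [5] SI(KI)(KII)(KI(SI)I)
  [6] I(KII)(KI(KII))(KI(SI)I)
  [7] KII(KI(KII))(KI(SI)I)
  [8] I(KI(KII))(KI(SI)I)
  [9] KI(KII)(KI(SI)I)
  [10] I(KI(SI)I)
  [11] KI(SI)I
  [12] II
  [13] I

Term B:
  start: IK(KIK)S
  [1] K(KIK)S
  [2] KIK
  [3] I

Answer: SAME — A ⇓ I, B ⇓ I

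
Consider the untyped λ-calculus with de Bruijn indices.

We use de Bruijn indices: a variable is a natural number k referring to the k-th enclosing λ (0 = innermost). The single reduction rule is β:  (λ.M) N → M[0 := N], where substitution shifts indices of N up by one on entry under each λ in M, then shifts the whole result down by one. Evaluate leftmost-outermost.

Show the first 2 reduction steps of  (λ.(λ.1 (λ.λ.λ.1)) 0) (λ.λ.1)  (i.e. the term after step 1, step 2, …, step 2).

  start: (λ.(λ.1 (λ.λ.λ.1)) 0) (λ.λ.1)
  [1] (λ.(λ.λ.1) (λ.λ.λ.1)) (λ.λ.1)
  [2] (λ.λ.1) (λ.λ.λ.1)

Answer: after 2 steps: (λ.λ.1) (λ.λ.λ.1)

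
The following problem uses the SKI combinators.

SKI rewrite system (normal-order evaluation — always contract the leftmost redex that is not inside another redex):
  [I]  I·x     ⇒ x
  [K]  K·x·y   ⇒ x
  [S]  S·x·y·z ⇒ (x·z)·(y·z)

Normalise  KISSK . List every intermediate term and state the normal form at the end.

Answer: normal form = SK  (in 2 steps)

Derivation:
  start: KISSK
  step 1: ISK
  step 2: SK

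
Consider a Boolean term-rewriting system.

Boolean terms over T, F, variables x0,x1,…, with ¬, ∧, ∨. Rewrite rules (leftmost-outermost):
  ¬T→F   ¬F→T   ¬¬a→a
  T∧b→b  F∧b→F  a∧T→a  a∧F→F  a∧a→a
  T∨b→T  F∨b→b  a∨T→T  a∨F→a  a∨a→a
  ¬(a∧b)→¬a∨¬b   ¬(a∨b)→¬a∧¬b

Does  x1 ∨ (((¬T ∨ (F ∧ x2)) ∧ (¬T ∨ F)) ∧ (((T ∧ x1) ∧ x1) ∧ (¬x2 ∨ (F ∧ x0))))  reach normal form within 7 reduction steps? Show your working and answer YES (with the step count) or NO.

  start: x1 ∨ (((¬T ∨ (F ∧ x2)) ∧ (¬T ∨ F)) ∧ (((T ∧ x1) ∧ x1) ∧ (¬x2 ∨ (F ∧ x0))))
  step 1: x1 ∨ (((F ∨ (F ∧ x2)) ∧ (¬T ∨ F)) ∧ (((T ∧ x1) ∧ x1) ∧ (¬x2 ∨ (F ∧ x0))))
  step 2: x1 ∨ (((F ∧ x2) ∧ (¬T ∨ F)) ∧ (((T ∧ x1) ∧ x1) ∧ (¬x2 ∨ (F ∧ x0))))
  step 3: x1 ∨ ((F ∧ (¬T ∨ F)) ∧ (((T ∧ x1) ∧ x1) ∧ (¬x2 ∨ (F ∧ x0))))
  step 4: x1 ∨ (F ∧ (((T ∧ x1) ∧ x1) ∧ (¬x2 ∨ (F ∧ x0))))
  step 5: x1 ∨ F
  step 6: x1

Answer: YES — reaches normal form x1 in 6 ≤ 7 steps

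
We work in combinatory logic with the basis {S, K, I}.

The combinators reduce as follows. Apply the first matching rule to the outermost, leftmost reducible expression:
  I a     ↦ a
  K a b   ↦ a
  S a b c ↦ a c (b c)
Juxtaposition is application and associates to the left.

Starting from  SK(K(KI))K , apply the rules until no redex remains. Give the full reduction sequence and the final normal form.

Answer: normal form = K  (in 2 steps)

Derivation:
  start: SK(K(KI))K
  →1  KK(K(KI)K)
  →2  K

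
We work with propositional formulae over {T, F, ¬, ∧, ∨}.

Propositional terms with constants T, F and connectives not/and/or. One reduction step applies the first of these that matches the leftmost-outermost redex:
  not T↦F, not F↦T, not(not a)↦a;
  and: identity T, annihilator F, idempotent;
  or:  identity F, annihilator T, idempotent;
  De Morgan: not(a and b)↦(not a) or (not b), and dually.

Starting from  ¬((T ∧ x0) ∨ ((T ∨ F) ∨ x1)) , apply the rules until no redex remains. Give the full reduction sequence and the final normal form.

Answer: normal form = F  (in 10 steps)

Working:
  start: ¬((T ∧ x0) ∨ ((T ∨ F) ∨ x1))
  →1  ¬(T ∧ x0) ∧ ¬((T ∨ F) ∨ x1)
  →2  (¬T ∨ ¬x0) ∧ ¬((T ∨ F) ∨ x1)
  →3  (F ∨ ¬x0) ∧ ¬((T ∨ F) ∨ x1)
  →4  ¬x0 ∧ ¬((T ∨ F) ∨ x1)
  →5  ¬x0 ∧ (¬(T ∨ F) ∧ ¬x1)
  →6  ¬x0 ∧ ((¬T ∧ ¬F) ∧ ¬x1)
  →7  ¬x0 ∧ ((F ∧ ¬F) ∧ ¬x1)
  →8  ¬x0 ∧ (F ∧ ¬x1)
  →9  ¬x0 ∧ F
  →10  F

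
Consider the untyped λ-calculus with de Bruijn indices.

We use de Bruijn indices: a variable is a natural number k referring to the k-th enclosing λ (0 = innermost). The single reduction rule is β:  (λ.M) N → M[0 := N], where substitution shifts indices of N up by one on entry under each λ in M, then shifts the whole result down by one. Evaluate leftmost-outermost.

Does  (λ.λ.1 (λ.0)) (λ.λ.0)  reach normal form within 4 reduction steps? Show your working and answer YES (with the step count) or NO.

Answer: YES — reaches normal form λ.λ.0 in 2 ≤ 4 steps

Working:
  start: (λ.λ.1 (λ.0)) (λ.λ.0)
  step 1: λ.(λ.λ.0) (λ.0)
  step 2: λ.λ.0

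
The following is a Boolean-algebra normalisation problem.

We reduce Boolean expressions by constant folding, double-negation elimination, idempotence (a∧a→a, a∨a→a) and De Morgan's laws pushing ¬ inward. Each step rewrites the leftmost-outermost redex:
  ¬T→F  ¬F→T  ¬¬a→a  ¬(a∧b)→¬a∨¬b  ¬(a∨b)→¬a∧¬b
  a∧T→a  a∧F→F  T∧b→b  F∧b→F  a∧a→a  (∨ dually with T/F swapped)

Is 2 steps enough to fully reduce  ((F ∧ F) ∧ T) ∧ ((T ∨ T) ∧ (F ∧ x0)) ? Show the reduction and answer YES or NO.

  start: ((F ∧ F) ∧ T) ∧ ((T ∨ T) ∧ (F ∧ x0))
  →1  (F ∧ F) ∧ ((T ∨ T) ∧ (F ∧ x0))
  →2  F ∧ ((T ∨ T) ∧ (F ∧ x0))

Answer: NO — after 2 steps the term is F ∧ ((T ∨ T) ∧ (F ∧ x0)), not yet normal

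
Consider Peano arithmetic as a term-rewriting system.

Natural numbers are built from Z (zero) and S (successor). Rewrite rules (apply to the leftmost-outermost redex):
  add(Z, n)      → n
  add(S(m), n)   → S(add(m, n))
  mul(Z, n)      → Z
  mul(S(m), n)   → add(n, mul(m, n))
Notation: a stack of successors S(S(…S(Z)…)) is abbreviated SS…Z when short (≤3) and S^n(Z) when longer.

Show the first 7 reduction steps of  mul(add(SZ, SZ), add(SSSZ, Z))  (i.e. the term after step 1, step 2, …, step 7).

  start: mul(add(SZ, SZ), add(SSSZ, Z))
  step 1: mul(S(add(Z, SZ)), add(SSSZ, Z))
  step 2: add(add(SSSZ, Z), mul(add(Z, SZ), add(SSSZ, Z)))
  step 3: add(S(add(SSZ, Z)), mul(add(Z, SZ), add(SSSZ, Z)))
  step 4: S(add(add(SSZ, Z), mul(add(Z, SZ), add(SSSZ, Z))))
  step 5: S(add(S(add(SZ, Z)), mul(add(Z, SZ), add(SSSZ, Z))))
  step 6: S(S(add(add(SZ, Z), mul(add(Z, SZ), add(SSSZ, Z)))))
  step 7: S(S(add(S(add(Z, Z)), mul(add(Z, SZ), add(SSSZ, Z)))))

Answer: after 7 steps: S(S(add(S(add(Z, Z)), mul(add(Z, SZ), add(SSSZ, Z)))))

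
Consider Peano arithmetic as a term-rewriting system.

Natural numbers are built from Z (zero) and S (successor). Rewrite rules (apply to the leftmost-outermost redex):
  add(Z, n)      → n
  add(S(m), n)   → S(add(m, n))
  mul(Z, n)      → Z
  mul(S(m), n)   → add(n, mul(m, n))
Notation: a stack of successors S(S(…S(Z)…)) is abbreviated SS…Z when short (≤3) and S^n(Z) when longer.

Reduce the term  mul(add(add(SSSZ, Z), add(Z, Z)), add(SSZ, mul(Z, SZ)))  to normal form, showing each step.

  start: mul(add(add(SSSZ, Z), add(Z, Z)), add(SSZ, mul(Z, SZ)))
  step 1: mul(add(S(add(SSZ, Z)), add(Z, Z)), add(SSZ, mul(Z, SZ)))
  step 2: mul(S(add(add(SSZ, Z), add(Z, Z))), add(SSZ, mul(Z, SZ)))
  step 3: add(add(SSZ, mul(Z, SZ)), mul(add(add(SSZ, Z), add(Z, Z)), add(SSZ, mul(Z, SZ))))
  step 4: add(S(add(SZ, mul(Z, SZ))), mul(add(add(SSZ, Z), add(Z, Z)), add(SSZ, mul(Z, SZ))))
  step 5: S(add(add(SZ, mul(Z, SZ)), mul(add(add(SSZ, Z), add(Z, Z)), add(SSZ, mul(Z, SZ)))))
  step 6: S(add(S(add(Z, mul(Z, SZ))), mul(add(add(SSZ, Z), add(Z, Z)), add(SSZ, mul(Z, SZ)))))
  step 7: S(S(add(add(Z, mul(Z, SZ)), mul(add(add(SSZ, Z), add(Z, Z)), add(SSZ, mul(Z, SZ))))))
  step 8: S(S(add(mul(Z, SZ), mul(add(add(SSZ, Z), add(Z, Z)), add(SSZ, mul(Z, SZ))))))
  step 9: S(S(add(Z, mul(add(add(SSZ, Z), add(Z, Z)), add(SSZ, mul(Z, SZ))))))
  step 10: S(S(mul(add(add(SSZ, Z), add(Z, Z)), add(SSZ, mul(Z, SZ)))))
  step 11: S(S(mul(add(S(add(SZ, Z)), add(Z, Z)), add(SSZ, mul(Z, SZ)))))
  step 12: S(S(mul(S(add(add(SZ, Z), add(Z, Z))), add(SSZ, mul(Z, SZ)))))
  step 13: S(S(add(add(SSZ, mul(Z, SZ)), mul(add(add(SZ, Z), add(Z, Z)), add(SSZ, mul(Z, SZ))))))
  step 14: S(S(add(S(add(SZ, mul(Z, SZ))), mul(add(add(SZ, Z), add(Z, Z)), add(SSZ, mul(Z, SZ))))))
  step 15: S(S(S(add(add(SZ, mul(Z, SZ)), mul(add(add(SZ, Z), add(Z, Z)), add(SSZ, mul(Z, SZ)))))))
  step 16: S(S(S(add(S(add(Z, mul(Z, SZ))), mul(add(add(SZ, Z), add(Z, Z)), add(SSZ, mul(Z, SZ)))))))
  step 17: S(S(S(S(add(add(Z, mul(Z, SZ)), mul(add(add(SZ, Z), add(Z, Z)), add(SSZ, mul(Z, SZ))))))))
  step 18: S(S(S(S(add(mul(Z, SZ), mul(add(add(SZ, Z), add(Z, Z)), add(SSZ, mul(Z, SZ))))))))
  step 19: S(S(S(S(add(Z, mul(add(add(SZ, Z), add(Z, Z)), add(SSZ, mul(Z, SZ))))))))
  step 20: S(S(S(S(mul(add(add(SZ, Z), add(Z, Z)), add(SSZ, mul(Z, SZ)))))))
  step 21: S(S(S(S(mul(add(S(add(Z, Z)), add(Z, Z)), add(SSZ, mul(Z, SZ)))))))
  step 22: S(S(S(S(mul(S(add(add(Z, Z), add(Z, Z))), add(SSZ, mul(Z, SZ)))))))
  step 23: S(S(S(S(add(add(SSZ, mul(Z, SZ)), mul(add(add(Z, Z), add(Z, Z)), add(SSZ, mul(Z, SZ))))))))
  step 24: S(S(S(S(add(S(add(SZ, mul(Z, SZ))), mul(add(add(Z, Z), add(Z, Z)), add(SSZ, mul(Z, SZ))))))))
  step 25: S(S(S(S(S(add(add(SZ, mul(Z, SZ)), mul(add(add(Z, Z), add(Z, Z)), add(SSZ, mul(Z, SZ)))))))))
  step 26: S(S(S(S(S(add(S(add(Z, mul(Z, SZ))), mul(add(add(Z, Z), add(Z, Z)), add(SSZ, mul(Z, SZ)))))))))
  step 27: S(S(S(S(S(S(add(add(Z, mul(Z, SZ)), mul(add(add(Z, Z), add(Z, Z)), add(SSZ, mul(Z, SZ))))))))))
  step 28: S(S(S(S(S(S(add(mul(Z, SZ), mul(add(add(Z, Z), add(Z, Z)), add(SSZ, mul(Z, SZ))))))))))
  step 29: S(S(S(S(S(S(add(Z, mul(add(add(Z, Z), add(Z, Z)), add(SSZ, mul(Z, SZ))))))))))
  step 30: S(S(S(S(S(S(mul(add(add(Z, Z), add(Z, Z)), add(SSZ, mul(Z, SZ)))))))))
  step 31: S(S(S(S(S(S(mul(add(Z, add(Z, Z)), add(SSZ, mul(Z, SZ)))))))))
  step 32: S(S(S(S(S(S(mul(add(Z, Z), add(SSZ, mul(Z, SZ)))))))))
  step 33: S(S(S(S(S(S(mul(Z, add(SSZ, mul(Z, SZ)))))))))
  step 34: S^6(Z)

Answer: normal form = S^6(Z)  (in 34 steps)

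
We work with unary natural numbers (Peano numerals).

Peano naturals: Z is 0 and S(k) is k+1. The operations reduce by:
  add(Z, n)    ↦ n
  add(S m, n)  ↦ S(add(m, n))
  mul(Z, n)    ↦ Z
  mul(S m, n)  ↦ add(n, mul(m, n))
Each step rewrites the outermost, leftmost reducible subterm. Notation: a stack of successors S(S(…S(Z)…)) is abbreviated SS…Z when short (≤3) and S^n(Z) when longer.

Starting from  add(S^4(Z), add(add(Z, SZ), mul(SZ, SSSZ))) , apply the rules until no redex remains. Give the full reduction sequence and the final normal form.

  start: add(S^4(Z), add(add(Z, SZ), mul(SZ, SSSZ)))
  [1] S(add(SSSZ, add(add(Z, SZ), mul(SZ, SSSZ))))
  [2] S(S(add(SSZ, add(add(Z, SZ), mul(SZ, SSSZ)))))
  [3] S(S(S(add(SZ, add(add(Z, SZ), mul(SZ, SSSZ))))))
  [4] S(S(S(S(add(Z, add(add(Z, SZ), mul(SZ, SSSZ)))))))
  [5] S(S(S(S(add(add(Z, SZ), mul(SZ, SSSZ))))))
  [6] S(S(S(S(add(SZ, mul(SZ, SSSZ))))))
  [7] S(S(S(S(S(add(Z, mul(SZ, SSSZ)))))))
  [8] S(S(S(S(S(mul(SZ, SSSZ))))))
  [9] S(S(S(S(S(add(SSSZ, mul(Z, SSSZ)))))))
  [10] S(S(S(S(S(S(add(SSZ, mul(Z, SSSZ))))))))
  [11] S(S(S(S(S(S(S(add(SZ, mul(Z, SSSZ)))))))))
  [12] S(S(S(S(S(S(S(S(add(Z, mul(Z, SSSZ))))))))))
  [13] S(S(S(S(S(S(S(S(mul(Z, SSSZ)))))))))
  [14] S^8(Z)

Answer: normal form = S^8(Z)  (in 14 steps)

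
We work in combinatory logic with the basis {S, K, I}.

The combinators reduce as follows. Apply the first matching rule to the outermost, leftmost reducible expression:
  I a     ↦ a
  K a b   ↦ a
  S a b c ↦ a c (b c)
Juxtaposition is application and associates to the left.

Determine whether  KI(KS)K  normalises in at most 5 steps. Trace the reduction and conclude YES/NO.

  start: KI(KS)K
  [1] IK
  [2] K

Answer: YES — reaches normal form K in 2 ≤ 5 steps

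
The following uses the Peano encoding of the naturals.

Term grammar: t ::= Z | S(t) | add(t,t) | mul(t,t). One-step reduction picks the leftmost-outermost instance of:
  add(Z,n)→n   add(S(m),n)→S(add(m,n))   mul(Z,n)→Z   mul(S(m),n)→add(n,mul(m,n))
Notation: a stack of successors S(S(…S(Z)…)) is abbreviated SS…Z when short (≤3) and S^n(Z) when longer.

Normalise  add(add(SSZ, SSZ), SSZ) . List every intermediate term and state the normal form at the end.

  start: add(add(SSZ, SSZ), SSZ)
  →1  add(S(add(SZ, SSZ)), SSZ)
  →2  S(add(add(SZ, SSZ), SSZ))
  →3  S(add(S(add(Z, SSZ)), SSZ))
  →4  S(S(add(add(Z, SSZ), SSZ)))
  →5  S(S(add(SSZ, SSZ)))
  →6  S(S(S(add(SZ, SSZ))))
  →7  S(S(S(S(add(Z, SSZ)))))
  →8  S^6(Z)

Answer: normal form = S^6(Z)  (in 8 steps)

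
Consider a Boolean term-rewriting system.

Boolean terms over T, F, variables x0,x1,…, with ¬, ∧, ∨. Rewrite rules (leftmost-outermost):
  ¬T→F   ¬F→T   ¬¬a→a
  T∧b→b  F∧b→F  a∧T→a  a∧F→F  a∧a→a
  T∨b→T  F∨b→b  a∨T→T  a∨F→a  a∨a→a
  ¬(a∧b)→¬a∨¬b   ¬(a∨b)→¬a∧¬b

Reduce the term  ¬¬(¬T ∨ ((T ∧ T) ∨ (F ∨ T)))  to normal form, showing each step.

  start: ¬¬(¬T ∨ ((T ∧ T) ∨ (F ∨ T)))
  [1] ¬T ∨ ((T ∧ T) ∨ (F ∨ T))
  [2] F ∨ ((T ∧ T) ∨ (F ∨ T))
  [3] (T ∧ T) ∨ (F ∨ T)
  [4] T ∨ (F ∨ T)
  [5] T

Answer: normal form = T  (in 5 steps)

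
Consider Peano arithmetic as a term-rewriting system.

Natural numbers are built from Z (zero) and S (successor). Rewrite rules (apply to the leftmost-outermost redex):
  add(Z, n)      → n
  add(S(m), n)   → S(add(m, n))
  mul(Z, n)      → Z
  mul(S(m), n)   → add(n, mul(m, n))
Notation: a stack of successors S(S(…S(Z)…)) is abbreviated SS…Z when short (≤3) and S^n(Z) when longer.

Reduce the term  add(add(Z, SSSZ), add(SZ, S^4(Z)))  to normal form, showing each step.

  start: add(add(Z, SSSZ), add(SZ, S^4(Z)))
  →1  add(SSSZ, add(SZ, S^4(Z)))
  →2  S(add(SSZ, add(SZ, S^4(Z))))
  →3  S(S(add(SZ, add(SZ, S^4(Z)))))
  →4  S(S(S(add(Z, add(SZ, S^4(Z))))))
  →5  S(S(S(add(SZ, S^4(Z)))))
  →6  S(S(S(S(add(Z, S^4(Z))))))
  →7  S^8(Z)

Answer: normal form = S^8(Z)  (in 7 steps)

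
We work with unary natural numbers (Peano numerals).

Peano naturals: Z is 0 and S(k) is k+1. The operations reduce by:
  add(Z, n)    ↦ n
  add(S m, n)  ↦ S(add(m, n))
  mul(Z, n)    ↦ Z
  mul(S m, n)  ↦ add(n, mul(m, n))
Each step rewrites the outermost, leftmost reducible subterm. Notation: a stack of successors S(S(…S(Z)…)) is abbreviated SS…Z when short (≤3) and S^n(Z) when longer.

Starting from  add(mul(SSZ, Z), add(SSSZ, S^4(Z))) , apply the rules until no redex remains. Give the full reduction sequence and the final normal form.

Answer: normal form = S^7(Z)  (in 10 steps)

Reduction:
  start: add(mul(SSZ, Z), add(SSSZ, S^4(Z)))
  [1] add(add(Z, mul(SZ, Z)), add(SSSZ, S^4(Z)))
  [2] add(mul(SZ, Z), add(SSSZ, S^4(Z)))
  [3] add(add(Z, mul(Z, Z)), add(SSSZ, S^4(Z)))
  [4] add(mul(Z, Z), add(SSSZ, S^4(Z)))
  [5] add(Z, add(SSSZ, S^4(Z)))
  [6] add(SSSZ, S^4(Z))
  [7] S(add(SSZ, S^4(Z)))
  [8] S(S(add(SZ, S^4(Z))))
  [9] S(S(S(add(Z, S^4(Z)))))
  [10] S^7(Z)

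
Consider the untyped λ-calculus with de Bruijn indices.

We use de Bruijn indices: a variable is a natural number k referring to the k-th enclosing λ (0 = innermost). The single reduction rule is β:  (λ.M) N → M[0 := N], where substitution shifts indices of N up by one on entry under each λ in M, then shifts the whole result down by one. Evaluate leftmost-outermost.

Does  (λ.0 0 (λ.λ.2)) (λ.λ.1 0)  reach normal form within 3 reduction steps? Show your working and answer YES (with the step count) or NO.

  start: (λ.0 0 (λ.λ.2)) (λ.λ.1 0)
  →1  (λ.λ.1 0) (λ.λ.1 0) (λ.λ.λ.λ.1 0)
  →2  (λ.(λ.λ.1 0) 0) (λ.λ.λ.λ.1 0)
  →3  (λ.λ.1 0) (λ.λ.λ.λ.1 0)

Answer: NO — after 3 steps the term is (λ.λ.1 0) (λ.λ.λ.λ.1 0), not yet normal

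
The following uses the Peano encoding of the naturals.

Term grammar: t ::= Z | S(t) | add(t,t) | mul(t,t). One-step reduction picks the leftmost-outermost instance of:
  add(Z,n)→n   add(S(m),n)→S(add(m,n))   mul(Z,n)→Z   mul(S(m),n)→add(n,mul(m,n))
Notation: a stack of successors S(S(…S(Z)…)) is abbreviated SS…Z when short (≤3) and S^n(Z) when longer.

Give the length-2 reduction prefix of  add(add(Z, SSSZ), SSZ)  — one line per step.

Answer: after 2 steps: S(add(SSZ, SSZ))

Reduction:
  start: add(add(Z, SSSZ), SSZ)
  [1] add(SSSZ, SSZ)
  [2] S(add(SSZ, SSZ))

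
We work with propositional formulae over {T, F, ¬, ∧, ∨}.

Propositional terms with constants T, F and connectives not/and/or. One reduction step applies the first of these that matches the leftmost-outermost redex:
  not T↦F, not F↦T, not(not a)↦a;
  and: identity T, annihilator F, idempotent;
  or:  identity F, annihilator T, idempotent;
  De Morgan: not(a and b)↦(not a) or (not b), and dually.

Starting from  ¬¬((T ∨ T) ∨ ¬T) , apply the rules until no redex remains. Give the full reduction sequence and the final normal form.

  start: ¬¬((T ∨ T) ∨ ¬T)
  [1] (T ∨ T) ∨ ¬T
  [2] T ∨ ¬T
  [3] T

Answer: normal form = T  (in 3 steps)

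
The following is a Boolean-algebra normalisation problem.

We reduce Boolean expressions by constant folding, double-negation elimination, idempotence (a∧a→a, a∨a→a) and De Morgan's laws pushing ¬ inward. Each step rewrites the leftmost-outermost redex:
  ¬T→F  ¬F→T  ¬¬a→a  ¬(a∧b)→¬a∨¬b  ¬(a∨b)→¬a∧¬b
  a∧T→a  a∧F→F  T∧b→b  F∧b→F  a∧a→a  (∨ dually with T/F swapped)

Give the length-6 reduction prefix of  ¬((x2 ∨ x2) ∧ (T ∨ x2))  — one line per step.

  start: ¬((x2 ∨ x2) ∧ (T ∨ x2))
  →1  ¬(x2 ∨ x2) ∨ ¬(T ∨ x2)
  →2  (¬x2 ∧ ¬x2) ∨ ¬(T ∨ x2)
  →3  ¬x2 ∨ ¬(T ∨ x2)
  →4  ¬x2 ∨ (¬T ∧ ¬x2)
  →5  ¬x2 ∨ (F ∧ ¬x2)
  →6  ¬x2 ∨ F

Answer: after 6 steps: ¬x2 ∨ F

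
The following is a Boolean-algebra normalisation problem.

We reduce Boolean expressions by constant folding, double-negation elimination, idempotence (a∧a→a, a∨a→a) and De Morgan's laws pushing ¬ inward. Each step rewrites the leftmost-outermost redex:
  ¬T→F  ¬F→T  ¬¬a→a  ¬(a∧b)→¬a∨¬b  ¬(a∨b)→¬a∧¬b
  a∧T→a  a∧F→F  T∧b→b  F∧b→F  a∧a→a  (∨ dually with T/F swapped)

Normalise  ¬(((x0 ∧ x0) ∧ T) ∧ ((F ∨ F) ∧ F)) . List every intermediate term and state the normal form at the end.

  start: ¬(((x0 ∧ x0) ∧ T) ∧ ((F ∨ F) ∧ F))
  step 1: ¬((x0 ∧ x0) ∧ T) ∨ ¬((F ∨ F) ∧ F)
  step 2: (¬(x0 ∧ x0) ∨ ¬T) ∨ ¬((F ∨ F) ∧ F)
  step 3: ((¬x0 ∨ ¬x0) ∨ ¬T) ∨ ¬((F ∨ F) ∧ F)
  step 4: (¬x0 ∨ ¬T) ∨ ¬((F ∨ F) ∧ F)
  step 5: (¬x0 ∨ F) ∨ ¬((F ∨ F) ∧ F)
  step 6: ¬x0 ∨ ¬((F ∨ F) ∧ F)
  step 7: ¬x0 ∨ (¬(F ∨ F) ∨ ¬F)
  step 8: ¬x0 ∨ ((¬F ∧ ¬F) ∨ ¬F)
  step 9: ¬x0 ∨ (¬F ∨ ¬F)
  step 10: ¬x0 ∨ ¬F
  step 11: ¬x0 ∨ T
  step 12: T

Answer: normal form = T  (in 12 steps)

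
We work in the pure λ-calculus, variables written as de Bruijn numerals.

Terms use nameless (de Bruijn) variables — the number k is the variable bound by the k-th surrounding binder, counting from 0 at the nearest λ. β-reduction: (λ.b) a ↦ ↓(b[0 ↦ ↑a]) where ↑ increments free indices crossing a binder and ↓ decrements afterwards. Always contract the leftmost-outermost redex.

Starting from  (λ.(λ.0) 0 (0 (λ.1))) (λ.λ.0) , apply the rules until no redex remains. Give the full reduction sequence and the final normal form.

Answer: normal form = λ.0  (in 3 steps)

Reduction:
  start: (λ.(λ.0) 0 (0 (λ.1))) (λ.λ.0)
  [1] (λ.0) (λ.λ.0) ((λ.λ.0) (λ.λ.λ.0))
  [2] (λ.λ.0) ((λ.λ.0) (λ.λ.λ.0))
  [3] λ.0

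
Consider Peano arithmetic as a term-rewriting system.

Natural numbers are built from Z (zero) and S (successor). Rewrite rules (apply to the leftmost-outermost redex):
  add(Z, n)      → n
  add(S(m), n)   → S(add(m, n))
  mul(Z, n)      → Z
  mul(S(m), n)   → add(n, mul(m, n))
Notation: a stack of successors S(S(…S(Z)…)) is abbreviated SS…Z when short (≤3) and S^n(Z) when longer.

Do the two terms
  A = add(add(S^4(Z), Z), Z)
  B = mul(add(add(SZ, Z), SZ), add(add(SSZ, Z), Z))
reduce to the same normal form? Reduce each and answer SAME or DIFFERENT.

Term A:
  start: add(add(S^4(Z), Z), Z)
  [1] add(S(add(SSSZ, Z)), Z)
  [2] S(add(add(SSSZ, Z), Z))
  [3] S(add(S(add(SSZ, Z)), Z))
  [4] S(S(add(add(SSZ, Z), Z)))
  [5] S(S(add(S(add(SZ, Z)), Z)))
  [6] S(S(S(add(add(SZ, Z), Z))))
  [7] S(S(S(add(S(add(Z, Z)), Z))))
  [8] S(S(S(S(add(add(Z, Z), Z)))))
  [9] S(S(S(S(add(Z, Z)))))
  [10] S^4(Z)

Term B:
  start: mul(add(add(SZ, Z), SZ), add(add(SSZ, Z), Z))
  [1] mul(add(S(add(Z, Z)), SZ), add(add(SSZ, Z), Z))
  [2] mul(S(add(add(Z, Z), SZ)), add(add(SSZ, Z), Z))
  [3] add(add(add(SSZ, Z), Z), mul(add(add(Z, Z), SZ), add(add(SSZ, Z), Z)))
  [4] add(add(S(add(SZ, Z)), Z), mul(add(add(Z, Z), SZ), add(add(SSZ, Z), Z)))
  [5] add(S(add(add(SZ, Z), Z)), mul(add(add(Z, Z), SZ), add(add(SSZ, Z), Z)))
  [6] S(add(add(add(SZ, Z), Z), mul(add(add(Z, Z), SZ), add(add(SSZ, Z), Z))))
  [7] S(add(add(S(add(Z, Z)), Z), mul(add(add(Z, Z), SZ), add(add(SSZ, Z), Z))))
  [8] S(add(S(add(add(Z, Z), Z)), mul(add(add(Z, Z), SZ), add(add(SSZ, Z), Z))))
  [9] S(S(add(add(add(Z, Z), Z), mul(add(add(Z, Z), SZ), add(add(SSZ, Z), Z)))))
  [10] S(S(add(add(Z, Z), mul(add(add(Z, Z), SZ), add(add(SSZ, Z), Z)))))
  [11] S(S(add(Z, mul(add(add(Z, Z), SZ), add(add(SSZ, Z), Z)))))
  [12] S(S(mul(add(add(Z, Z), SZ), add(add(SSZ, Z), Z))))
  [13] S(S(mul(add(Z, SZ), add(add(SSZ, Z), Z))))
  [14] S(S(mul(SZ, add(add(SSZ, Z), Z))))
  [15] S(S(add(add(add(SSZ, Z), Z), mul(Z, add(add(SSZ, Z), Z)))))
  [16] S(S(add(add(S(add(SZ, Z)), Z), mul(Z, add(add(SSZ, Z), Z)))))
  [17] S(S(add(S(add(add(SZ, Z), Z)), mul(Z, add(add(SSZ, Z), Z)))))
  [18] S(S(S(add(add(add(SZ, Z), Z), mul(Z, add(add(SSZ, Z), Z))))))
  [19] S(S(S(add(add(S(add(Z, Z)), Z), mul(Z, add(add(SSZ, Z), Z))))))
  [20] S(S(S(add(S(add(add(Z, Z), Z)), mul(Z, add(add(SSZ, Z), Z))))))
  [21] S(S(S(S(add(add(add(Z, Z), Z), mul(Z, add(add(SSZ, Z), Z)))))))
  [22] S(S(S(S(add(add(Z, Z), mul(Z, add(add(SSZ, Z), Z)))))))
  [23] S(S(S(S(add(Z, mul(Z, add(add(SSZ, Z), Z)))))))
  [24] S(S(S(S(mul(Z, add(add(SSZ, Z), Z))))))
  [25] S^4(Z)

Answer: SAME — A ⇓ S^4(Z), B ⇓ S^4(Z)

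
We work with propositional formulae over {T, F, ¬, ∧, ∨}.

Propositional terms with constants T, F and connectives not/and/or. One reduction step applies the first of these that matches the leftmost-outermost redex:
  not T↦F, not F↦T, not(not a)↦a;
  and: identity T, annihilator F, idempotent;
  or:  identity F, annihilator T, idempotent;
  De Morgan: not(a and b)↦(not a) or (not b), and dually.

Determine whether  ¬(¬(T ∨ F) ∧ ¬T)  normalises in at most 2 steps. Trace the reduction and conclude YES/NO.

  start: ¬(¬(T ∨ F) ∧ ¬T)
  →1  ¬¬(T ∨ F) ∨ ¬¬T
  →2  (T ∨ F) ∨ ¬¬T

Answer: NO — after 2 steps the term is (T ∨ F) ∨ ¬¬T, not yet normal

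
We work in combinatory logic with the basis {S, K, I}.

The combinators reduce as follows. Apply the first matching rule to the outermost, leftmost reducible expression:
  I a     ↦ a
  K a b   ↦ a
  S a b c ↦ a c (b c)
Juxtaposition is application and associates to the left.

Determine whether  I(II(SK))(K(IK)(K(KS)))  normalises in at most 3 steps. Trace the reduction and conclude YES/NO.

Answer: NO — after 3 steps the term is SK(K(IK)(K(KS))), not yet normal

Working:
  start: I(II(SK))(K(IK)(K(KS)))
  [1] II(SK)(K(IK)(K(KS)))
  [2] I(SK)(K(IK)(K(KS)))
  [3] SK(K(IK)(K(KS)))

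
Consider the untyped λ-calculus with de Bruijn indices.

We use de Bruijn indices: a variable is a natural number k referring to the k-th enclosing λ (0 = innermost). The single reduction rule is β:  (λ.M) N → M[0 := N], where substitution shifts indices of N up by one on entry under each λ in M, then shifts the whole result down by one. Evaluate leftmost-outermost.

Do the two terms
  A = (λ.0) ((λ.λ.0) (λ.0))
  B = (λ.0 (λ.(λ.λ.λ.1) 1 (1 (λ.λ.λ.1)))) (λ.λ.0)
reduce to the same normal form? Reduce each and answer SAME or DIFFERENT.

Term A:
  start: (λ.0) ((λ.λ.0) (λ.0))
  →1  (λ.λ.0) (λ.0)
  →2  λ.0

Term B:
  start: (λ.0 (λ.(λ.λ.λ.1) 1 (1 (λ.λ.λ.1)))) (λ.λ.0)
  →1  (λ.λ.0) (λ.(λ.λ.λ.1) (λ.λ.0) ((λ.λ.0) (λ.λ.λ.1)))
  →2  λ.0

Answer: SAME — A ⇓ λ.0, B ⇓ λ.0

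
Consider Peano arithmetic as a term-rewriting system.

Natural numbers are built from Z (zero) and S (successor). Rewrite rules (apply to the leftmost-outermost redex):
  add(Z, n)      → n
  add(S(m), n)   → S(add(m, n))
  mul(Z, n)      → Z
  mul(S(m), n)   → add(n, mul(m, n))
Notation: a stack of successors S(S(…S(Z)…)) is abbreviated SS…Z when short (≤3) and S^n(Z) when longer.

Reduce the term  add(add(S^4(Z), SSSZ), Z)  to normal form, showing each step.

Answer: normal form = S^7(Z)  (in 13 steps)

Derivation:
  start: add(add(S^4(Z), SSSZ), Z)
  →1  add(S(add(SSSZ, SSSZ)), Z)
  →2  S(add(add(SSSZ, SSSZ), Z))
  →3  S(add(S(add(SSZ, SSSZ)), Z))
  →4  S(S(add(add(SSZ, SSSZ), Z)))
  →5  S(S(add(S(add(SZ, SSSZ)), Z)))
  →6  S(S(S(add(add(SZ, SSSZ), Z))))
  →7  S(S(S(add(S(add(Z, SSSZ)), Z))))
  →8  S(S(S(S(add(add(Z, SSSZ), Z)))))
  →9  S(S(S(S(add(SSSZ, Z)))))
  →10  S(S(S(S(S(add(SSZ, Z))))))
  →11  S(S(S(S(S(S(add(SZ, Z)))))))
  →12  S(S(S(S(S(S(S(add(Z, Z))))))))
  →13  S^7(Z)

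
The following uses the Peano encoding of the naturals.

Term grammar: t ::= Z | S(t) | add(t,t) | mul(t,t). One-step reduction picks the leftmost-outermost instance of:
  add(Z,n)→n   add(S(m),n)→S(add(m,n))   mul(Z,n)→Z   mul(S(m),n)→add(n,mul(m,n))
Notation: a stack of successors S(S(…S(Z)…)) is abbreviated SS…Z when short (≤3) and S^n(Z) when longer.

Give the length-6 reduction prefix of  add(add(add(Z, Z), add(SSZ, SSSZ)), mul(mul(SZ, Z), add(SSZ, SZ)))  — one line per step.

  start: add(add(add(Z, Z), add(SSZ, SSSZ)), mul(mul(SZ, Z), add(SSZ, SZ)))
  step 1: add(add(Z, add(SSZ, SSSZ)), mul(mul(SZ, Z), add(SSZ, SZ)))
  step 2: add(add(SSZ, SSSZ), mul(mul(SZ, Z), add(SSZ, SZ)))
  step 3: add(S(add(SZ, SSSZ)), mul(mul(SZ, Z), add(SSZ, SZ)))
  step 4: S(add(add(SZ, SSSZ), mul(mul(SZ, Z), add(SSZ, SZ))))
  step 5: S(add(S(add(Z, SSSZ)), mul(mul(SZ, Z), add(SSZ, SZ))))
  step 6: S(S(add(add(Z, SSSZ), mul(mul(SZ, Z), add(SSZ, SZ)))))

Answer: after 6 steps: S(S(add(add(Z, SSSZ), mul(mul(SZ, Z), add(SSZ, SZ)))))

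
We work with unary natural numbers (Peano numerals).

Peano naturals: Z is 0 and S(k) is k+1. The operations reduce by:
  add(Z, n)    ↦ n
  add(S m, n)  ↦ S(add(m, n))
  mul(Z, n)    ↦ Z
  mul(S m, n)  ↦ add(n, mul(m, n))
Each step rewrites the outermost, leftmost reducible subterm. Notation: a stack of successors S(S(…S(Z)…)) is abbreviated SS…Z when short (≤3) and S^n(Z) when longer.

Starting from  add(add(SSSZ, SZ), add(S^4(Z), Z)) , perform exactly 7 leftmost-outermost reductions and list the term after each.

Answer: after 7 steps: S(S(S(add(SZ, add(S^4(Z), Z)))))

Derivation:
  start: add(add(SSSZ, SZ), add(S^4(Z), Z))
  →1  add(S(add(SSZ, SZ)), add(S^4(Z), Z))
  →2  S(add(add(SSZ, SZ), add(S^4(Z), Z)))
  →3  S(add(S(add(SZ, SZ)), add(S^4(Z), Z)))
  →4  S(S(add(add(SZ, SZ), add(S^4(Z), Z))))
  →5  S(S(add(S(add(Z, SZ)), add(S^4(Z), Z))))
  →6  S(S(S(add(add(Z, SZ), add(S^4(Z), Z)))))
  →7  S(S(S(add(SZ, add(S^4(Z), Z)))))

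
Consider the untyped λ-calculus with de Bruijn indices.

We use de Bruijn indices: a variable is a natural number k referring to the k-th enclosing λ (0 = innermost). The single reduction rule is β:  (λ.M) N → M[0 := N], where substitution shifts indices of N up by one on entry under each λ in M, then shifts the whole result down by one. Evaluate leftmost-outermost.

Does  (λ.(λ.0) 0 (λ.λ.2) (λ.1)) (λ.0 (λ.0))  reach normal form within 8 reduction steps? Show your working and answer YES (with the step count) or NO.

  start: (λ.(λ.0) 0 (λ.λ.2) (λ.1)) (λ.0 (λ.0))
  →1  (λ.0) (λ.0 (λ.0)) (λ.λ.λ.0 (λ.0)) (λ.λ.0 (λ.0))
  →2  (λ.0 (λ.0)) (λ.λ.λ.0 (λ.0)) (λ.λ.0 (λ.0))
  →3  (λ.λ.λ.0 (λ.0)) (λ.0) (λ.λ.0 (λ.0))
  →4  (λ.λ.0 (λ.0)) (λ.λ.0 (λ.0))
  →5  λ.0 (λ.0)

Answer: YES — reaches normal form λ.0 (λ.0) in 5 ≤ 8 steps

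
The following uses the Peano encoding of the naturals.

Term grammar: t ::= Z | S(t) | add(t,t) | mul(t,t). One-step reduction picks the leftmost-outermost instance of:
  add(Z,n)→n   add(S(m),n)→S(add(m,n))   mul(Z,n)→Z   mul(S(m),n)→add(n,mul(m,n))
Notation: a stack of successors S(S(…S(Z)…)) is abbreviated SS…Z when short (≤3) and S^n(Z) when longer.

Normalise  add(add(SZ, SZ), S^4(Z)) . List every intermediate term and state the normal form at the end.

  start: add(add(SZ, SZ), S^4(Z))
  step 1: add(S(add(Z, SZ)), S^4(Z))
  step 2: S(add(add(Z, SZ), S^4(Z)))
  step 3: S(add(SZ, S^4(Z)))
  step 4: S(S(add(Z, S^4(Z))))
  step 5: S^6(Z)

Answer: normal form = S^6(Z)  (in 5 steps)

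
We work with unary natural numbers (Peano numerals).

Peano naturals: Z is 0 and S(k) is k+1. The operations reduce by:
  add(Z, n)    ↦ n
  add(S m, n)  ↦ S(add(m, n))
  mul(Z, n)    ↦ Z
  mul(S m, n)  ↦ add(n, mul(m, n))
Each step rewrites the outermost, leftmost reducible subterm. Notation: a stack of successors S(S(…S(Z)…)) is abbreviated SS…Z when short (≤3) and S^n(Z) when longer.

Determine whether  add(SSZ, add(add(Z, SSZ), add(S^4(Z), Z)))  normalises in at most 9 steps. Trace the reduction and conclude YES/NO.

  start: add(SSZ, add(add(Z, SSZ), add(S^4(Z), Z)))
  step 1: S(add(SZ, add(add(Z, SSZ), add(S^4(Z), Z))))
  step 2: S(S(add(Z, add(add(Z, SSZ), add(S^4(Z), Z)))))
  step 3: S(S(add(add(Z, SSZ), add(S^4(Z), Z))))
  step 4: S(S(add(SSZ, add(S^4(Z), Z))))
  step 5: S(S(S(add(SZ, add(S^4(Z), Z)))))
  step 6: S(S(S(S(add(Z, add(S^4(Z), Z))))))
  step 7: S(S(S(S(add(S^4(Z), Z)))))
  step 8: S(S(S(S(S(add(SSSZ, Z))))))
  step 9: S(S(S(S(S(S(add(SSZ, Z)))))))

Answer: NO — after 9 steps the term is S(S(S(S(S(S(add(SSZ, Z))))))), not yet normal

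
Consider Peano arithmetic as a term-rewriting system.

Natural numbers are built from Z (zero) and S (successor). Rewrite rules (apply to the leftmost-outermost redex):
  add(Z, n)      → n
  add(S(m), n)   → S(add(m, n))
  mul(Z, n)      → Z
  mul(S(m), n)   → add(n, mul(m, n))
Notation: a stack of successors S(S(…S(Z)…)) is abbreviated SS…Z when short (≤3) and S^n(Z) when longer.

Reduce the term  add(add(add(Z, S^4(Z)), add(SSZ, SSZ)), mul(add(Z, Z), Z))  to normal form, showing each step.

  start: add(add(add(Z, S^4(Z)), add(SSZ, SSZ)), mul(add(Z, Z), Z))
  →1  add(add(S^4(Z), add(SSZ, SSZ)), mul(add(Z, Z), Z))
  →2  add(S(add(SSSZ, add(SSZ, SSZ))), mul(add(Z, Z), Z))
  →3  S(add(add(SSSZ, add(SSZ, SSZ)), mul(add(Z, Z), Z)))
  →4  S(add(S(add(SSZ, add(SSZ, SSZ))), mul(add(Z, Z), Z)))
  →5  S(S(add(add(SSZ, add(SSZ, SSZ)), mul(add(Z, Z), Z))))
  →6  S(S(add(S(add(SZ, add(SSZ, SSZ))), mul(add(Z, Z), Z))))
  →7  S(S(S(add(add(SZ, add(SSZ, SSZ)), mul(add(Z, Z), Z)))))
  →8  S(S(S(add(S(add(Z, add(SSZ, SSZ))), mul(add(Z, Z), Z)))))
  →9  S(S(S(S(add(add(Z, add(SSZ, SSZ)), mul(add(Z, Z), Z))))))
  →10  S(S(S(S(add(add(SSZ, SSZ), mul(add(Z, Z), Z))))))
  →11  S(S(S(S(add(S(add(SZ, SSZ)), mul(add(Z, Z), Z))))))
  →12  S(S(S(S(S(add(add(SZ, SSZ), mul(add(Z, Z), Z)))))))
  →13  S(S(S(S(S(add(S(add(Z, SSZ)), mul(add(Z, Z), Z)))))))
  →14  S(S(S(S(S(S(add(add(Z, SSZ), mul(add(Z, Z), Z))))))))
  →15  S(S(S(S(S(S(add(SSZ, mul(add(Z, Z), Z))))))))
  →16  S(S(S(S(S(S(S(add(SZ, mul(add(Z, Z), Z)))))))))
  →17  S(S(S(S(S(S(S(S(add(Z, mul(add(Z, Z), Z))))))))))
  →18  S(S(S(S(S(S(S(S(mul(add(Z, Z), Z)))))))))
  →19  S(S(S(S(S(S(S(S(mul(Z, Z)))))))))
  →20  S^8(Z)

Answer: normal form = S^8(Z)  (in 20 steps)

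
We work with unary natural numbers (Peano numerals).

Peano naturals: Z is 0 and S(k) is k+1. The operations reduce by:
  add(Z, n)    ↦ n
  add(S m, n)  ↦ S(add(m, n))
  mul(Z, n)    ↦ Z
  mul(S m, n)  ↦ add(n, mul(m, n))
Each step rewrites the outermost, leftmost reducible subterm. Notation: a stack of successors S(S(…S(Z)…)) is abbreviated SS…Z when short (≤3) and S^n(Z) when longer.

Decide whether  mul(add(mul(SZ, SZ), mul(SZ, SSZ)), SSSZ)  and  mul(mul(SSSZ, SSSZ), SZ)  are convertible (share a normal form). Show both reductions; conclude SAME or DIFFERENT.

Term A:
  start: mul(add(mul(SZ, SZ), mul(SZ, SSZ)), SSSZ)
  step 1: mul(add(add(SZ, mul(Z, SZ)), mul(SZ, SSZ)), SSSZ)
  step 2: mul(add(S(add(Z, mul(Z, SZ))), mul(SZ, SSZ)), SSSZ)
  step 3: mul(S(add(add(Z, mul(Z, SZ)), mul(SZ, SSZ))), SSSZ)
  step 4: add(SSSZ, mul(add(add(Z, mul(Z, SZ)), mul(SZ, SSZ)), SSSZ))
  step 5: S(add(SSZ, mul(add(add(Z, mul(Z, SZ)), mul(SZ, SSZ)), SSSZ)))
  step 6: S(S(add(SZ, mul(add(add(Z, mul(Z, SZ)), mul(SZ, SSZ)), SSSZ))))
  step 7: S(S(S(add(Z, mul(add(add(Z, mul(Z, SZ)), mul(SZ, SSZ)), SSSZ)))))
  step 8: S(S(S(mul(add(add(Z, mul(Z, SZ)), mul(SZ, SSZ)), SSSZ))))
  step 9: S(S(S(mul(add(mul(Z, SZ), mul(SZ, SSZ)), SSSZ))))
  step 10: S(S(S(mul(add(Z, mul(SZ, SSZ)), SSSZ))))
  step 11: S(S(S(mul(mul(SZ, SSZ), SSSZ))))
  step 12: S(S(S(mul(add(SSZ, mul(Z, SSZ)), SSSZ))))
  step 13: S(S(S(mul(S(add(SZ, mul(Z, SSZ))), SSSZ))))
  step 14: S(S(S(add(SSSZ, mul(add(SZ, mul(Z, SSZ)), SSSZ)))))
  step 15: S(S(S(S(add(SSZ, mul(add(SZ, mul(Z, SSZ)), SSSZ))))))
  step 16: S(S(S(S(S(add(SZ, mul(add(SZ, mul(Z, SSZ)), SSSZ)))))))
  step 17: S(S(S(S(S(S(add(Z, mul(add(SZ, mul(Z, SSZ)), SSSZ))))))))
  step 18: S(S(S(S(S(S(mul(add(SZ, mul(Z, SSZ)), SSSZ)))))))
  step 19: S(S(S(S(S(S(mul(S(add(Z, mul(Z, SSZ))), SSSZ)))))))
  step 20: S(S(S(S(S(S(add(SSSZ, mul(add(Z, mul(Z, SSZ)), SSSZ))))))))
  step 21: S(S(S(S(S(S(S(add(SSZ, mul(add(Z, mul(Z, SSZ)), SSSZ)))))))))
  step 22: S(S(S(S(S(S(S(S(add(SZ, mul(add(Z, mul(Z, SSZ)), SSSZ))))))))))
  step 23: S(S(S(S(S(S(S(S(S(add(Z, mul(add(Z, mul(Z, SSZ)), SSSZ)))))))))))
  step 24: S(S(S(S(S(S(S(S(S(mul(add(Z, mul(Z, SSZ)), SSSZ))))))))))
  step 25: S(S(S(S(S(S(S(S(S(mul(mul(Z, SSZ), SSSZ))))))))))
  step 26: S(S(S(S(S(S(S(S(S(mul(Z, SSSZ))))))))))
  step 27: S^9(Z)

Term B:
  start: mul(mul(SSSZ, SSSZ), SZ)
  step 1: mul(add(SSSZ, mul(SSZ, SSSZ)), SZ)
  step 2: mul(S(add(SSZ, mul(SSZ, SSSZ))), SZ)
  step 3: add(SZ, mul(add(SSZ, mul(SSZ, SSSZ)), SZ))
  step 4: S(add(Z, mul(add(SSZ, mul(SSZ, SSSZ)), SZ)))
  step 5: S(mul(add(SSZ, mul(SSZ, SSSZ)), SZ))
  step 6: S(mul(S(add(SZ, mul(SSZ, SSSZ))), SZ))
  step 7: S(add(SZ, mul(add(SZ, mul(SSZ, SSSZ)), SZ)))
  step 8: S(S(add(Z, mul(add(SZ, mul(SSZ, SSSZ)), SZ))))
  step 9: S(S(mul(add(SZ, mul(SSZ, SSSZ)), SZ)))
  step 10: S(S(mul(S(add(Z, mul(SSZ, SSSZ))), SZ)))
  step 11: S(S(add(SZ, mul(add(Z, mul(SSZ, SSSZ)), SZ))))
  step 12: S(S(S(add(Z, mul(add(Z, mul(SSZ, SSSZ)), SZ)))))
  step 13: S(S(S(mul(add(Z, mul(SSZ, SSSZ)), SZ))))
  step 14: S(S(S(mul(mul(SSZ, SSSZ), SZ))))
  step 15: S(S(S(mul(add(SSSZ, mul(SZ, SSSZ)), SZ))))
  step 16: S(S(S(mul(S(add(SSZ, mul(SZ, SSSZ))), SZ))))
  step 17: S(S(S(add(SZ, mul(add(SSZ, mul(SZ, SSSZ)), SZ)))))
  step 18: S(S(S(S(add(Z, mul(add(SSZ, mul(SZ, SSSZ)), SZ))))))
  step 19: S(S(S(S(mul(add(SSZ, mul(SZ, SSSZ)), SZ)))))
  step 20: S(S(S(S(mul(S(add(SZ, mul(SZ, SSSZ))), SZ)))))
  step 21: S(S(S(S(add(SZ, mul(add(SZ, mul(SZ, SSSZ)), SZ))))))
  step 22: S(S(S(S(S(add(Z, mul(add(SZ, mul(SZ, SSSZ)), SZ)))))))
  step 23: S(S(S(S(S(mul(add(SZ, mul(SZ, SSSZ)), SZ))))))
  step 24: S(S(S(S(S(mul(S(add(Z, mul(SZ, SSSZ))), SZ))))))
  step 25: S(S(S(S(S(add(SZ, mul(add(Z, mul(SZ, SSSZ)), SZ)))))))
  step 26: S(S(S(S(S(S(add(Z, mul(add(Z, mul(SZ, SSSZ)), SZ))))))))
  step 27: S(S(S(S(S(S(mul(add(Z, mul(SZ, SSSZ)), SZ)))))))
  step 28: S(S(S(S(S(S(mul(mul(SZ, SSSZ), SZ)))))))
  step 29: S(S(S(S(S(S(mul(add(SSSZ, mul(Z, SSSZ)), SZ)))))))
  step 30: S(S(S(S(S(S(mul(S(add(SSZ, mul(Z, SSSZ))), SZ)))))))
  step 31: S(S(S(S(S(S(add(SZ, mul(add(SSZ, mul(Z, SSSZ)), SZ))))))))
  step 32: S(S(S(S(S(S(S(add(Z, mul(add(SSZ, mul(Z, SSSZ)), SZ)))))))))
  step 33: S(S(S(S(S(S(S(mul(add(SSZ, mul(Z, SSSZ)), SZ))))))))
  step 34: S(S(S(S(S(S(S(mul(S(add(SZ, mul(Z, SSSZ))), SZ))))))))
  step 35: S(S(S(S(S(S(S(add(SZ, mul(add(SZ, mul(Z, SSSZ)), SZ)))))))))
  step 36: S(S(S(S(S(S(S(S(add(Z, mul(add(SZ, mul(Z, SSSZ)), SZ))))))))))
  step 37: S(S(S(S(S(S(S(S(mul(add(SZ, mul(Z, SSSZ)), SZ)))))))))
  step 38: S(S(S(S(S(S(S(S(mul(S(add(Z, mul(Z, SSSZ))), SZ)))))))))
  step 39: S(S(S(S(S(S(S(S(add(SZ, mul(add(Z, mul(Z, SSSZ)), SZ))))))))))
  step 40: S(S(S(S(S(S(S(S(S(add(Z, mul(add(Z, mul(Z, SSSZ)), SZ)))))))))))
  step 41: S(S(S(S(S(S(S(S(S(mul(add(Z, mul(Z, SSSZ)), SZ))))))))))
  step 42: S(S(S(S(S(S(S(S(S(mul(mul(Z, SSSZ), SZ))))))))))
  step 43: S(S(S(S(S(S(S(S(S(mul(Z, SZ))))))))))
  step 44: S^9(Z)

Answer: SAME — A ⇓ S^9(Z), B ⇓ S^9(Z)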